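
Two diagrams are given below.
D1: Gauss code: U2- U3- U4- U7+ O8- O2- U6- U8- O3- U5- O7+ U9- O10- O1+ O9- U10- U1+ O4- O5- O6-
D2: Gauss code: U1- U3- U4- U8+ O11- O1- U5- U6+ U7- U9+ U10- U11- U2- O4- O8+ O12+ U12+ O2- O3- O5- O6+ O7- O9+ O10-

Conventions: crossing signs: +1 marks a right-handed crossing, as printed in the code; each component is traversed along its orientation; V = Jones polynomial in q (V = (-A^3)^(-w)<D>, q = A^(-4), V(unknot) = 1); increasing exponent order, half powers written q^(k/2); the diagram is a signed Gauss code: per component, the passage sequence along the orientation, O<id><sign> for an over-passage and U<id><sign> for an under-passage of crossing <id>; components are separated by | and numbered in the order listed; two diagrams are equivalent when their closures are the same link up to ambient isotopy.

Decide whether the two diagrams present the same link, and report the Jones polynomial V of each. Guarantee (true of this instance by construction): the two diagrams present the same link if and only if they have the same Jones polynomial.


same link: yes
V(D1) = -q^-4 + q^-3 + q^-1  [10 crossings, <D> = A^-14 + A^-6 - A^-2, w = -6]
V(D2) = -q^-4 + q^-3 + q^-1  [12 crossings, <D> = A^-8 + 1 - A^4, w = -4]
insight: from 10 to 12 crossings by R-moves: one link, two diagrams


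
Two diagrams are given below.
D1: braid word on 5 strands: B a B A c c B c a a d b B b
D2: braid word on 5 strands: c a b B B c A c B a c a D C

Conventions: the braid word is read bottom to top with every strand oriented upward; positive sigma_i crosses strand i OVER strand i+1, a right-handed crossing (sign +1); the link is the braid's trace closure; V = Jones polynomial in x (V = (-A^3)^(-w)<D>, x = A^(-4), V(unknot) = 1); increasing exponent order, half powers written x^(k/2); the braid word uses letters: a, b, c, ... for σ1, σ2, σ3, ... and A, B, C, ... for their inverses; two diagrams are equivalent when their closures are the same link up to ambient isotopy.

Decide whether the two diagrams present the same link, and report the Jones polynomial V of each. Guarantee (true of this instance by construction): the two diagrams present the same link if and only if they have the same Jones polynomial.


same link: yes
V(D1) = x - x^2 + 2x^3 - x^4 + x^5 - x^6  [14 crossings, <D> = -A^-12 + A^-8 - A^-4 + 2 - A^4 + A^8, w = +4]
V(D2) = x - x^2 + 2x^3 - x^4 + x^5 - x^6  (w +2, c 14, <D> = -A^-18 + A^-14 - A^-10 + 2A^-6 - A^-2 + A^2)
note: all 2 diagrams share one V(x), hence one class


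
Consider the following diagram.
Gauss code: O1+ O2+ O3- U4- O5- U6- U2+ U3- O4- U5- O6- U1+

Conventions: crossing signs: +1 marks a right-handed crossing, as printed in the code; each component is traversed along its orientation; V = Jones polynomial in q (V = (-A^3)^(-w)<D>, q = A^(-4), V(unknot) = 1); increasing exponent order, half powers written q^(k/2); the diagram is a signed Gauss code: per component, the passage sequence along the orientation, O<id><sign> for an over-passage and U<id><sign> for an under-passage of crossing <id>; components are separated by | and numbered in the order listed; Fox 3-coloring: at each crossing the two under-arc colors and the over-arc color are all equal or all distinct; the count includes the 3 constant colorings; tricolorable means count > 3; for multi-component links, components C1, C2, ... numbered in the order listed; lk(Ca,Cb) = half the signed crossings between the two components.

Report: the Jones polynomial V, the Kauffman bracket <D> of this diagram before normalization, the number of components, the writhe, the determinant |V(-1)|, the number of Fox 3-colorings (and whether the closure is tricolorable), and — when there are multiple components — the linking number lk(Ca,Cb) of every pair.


V = -q^-4 + q^-3 + q^-1
<D> = A^-2 + A^6 - A^10 (w = -2)
1 component over 6 crossings, w = -2
9 Fox colorings among 3^6, |V(-1)| = 3: tricolorable
why: V spans 3 powers of q: at least 3 crossings in any diagram


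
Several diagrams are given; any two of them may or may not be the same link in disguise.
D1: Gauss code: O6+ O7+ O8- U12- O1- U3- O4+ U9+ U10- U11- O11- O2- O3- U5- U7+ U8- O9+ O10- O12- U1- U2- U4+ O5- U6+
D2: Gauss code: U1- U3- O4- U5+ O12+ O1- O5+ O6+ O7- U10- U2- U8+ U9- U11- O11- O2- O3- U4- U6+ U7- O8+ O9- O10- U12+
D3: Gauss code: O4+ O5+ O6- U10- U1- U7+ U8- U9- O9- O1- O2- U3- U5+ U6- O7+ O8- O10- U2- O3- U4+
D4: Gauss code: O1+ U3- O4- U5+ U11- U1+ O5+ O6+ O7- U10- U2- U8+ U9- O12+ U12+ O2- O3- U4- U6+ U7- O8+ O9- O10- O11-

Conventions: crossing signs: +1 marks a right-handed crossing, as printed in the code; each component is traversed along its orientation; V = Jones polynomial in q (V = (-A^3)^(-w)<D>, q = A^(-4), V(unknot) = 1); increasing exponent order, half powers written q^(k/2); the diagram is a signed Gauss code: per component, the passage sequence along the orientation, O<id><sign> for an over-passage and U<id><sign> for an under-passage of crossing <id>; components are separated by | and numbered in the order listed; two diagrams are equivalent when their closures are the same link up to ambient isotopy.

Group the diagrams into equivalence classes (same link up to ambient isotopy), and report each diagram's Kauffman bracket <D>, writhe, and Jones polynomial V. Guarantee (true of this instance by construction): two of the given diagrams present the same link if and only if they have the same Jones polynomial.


grouping into links: {D1, D2, D3, D4}
V(D1) = -q^-4 + q^-3 + q^-1  (w -4, c 12, <D> = A^-8 + 1 - A^4)
V(D2) = -q^-4 + q^-3 + q^-1  [12 crossings, <D> = A^-8 + 1 - A^4, w = -4]
V(D3) = -q^-4 + q^-3 + q^-1  [10 crossings, <D> = A^-8 + 1 - A^4, w = -4]
V(D4) = -q^-4 + q^-3 + q^-1  [12 crossings, <D> = A^-2 + A^6 - A^10, w = -2]
why: one V(q) for all 4 diagrams — one class (guaranteed)


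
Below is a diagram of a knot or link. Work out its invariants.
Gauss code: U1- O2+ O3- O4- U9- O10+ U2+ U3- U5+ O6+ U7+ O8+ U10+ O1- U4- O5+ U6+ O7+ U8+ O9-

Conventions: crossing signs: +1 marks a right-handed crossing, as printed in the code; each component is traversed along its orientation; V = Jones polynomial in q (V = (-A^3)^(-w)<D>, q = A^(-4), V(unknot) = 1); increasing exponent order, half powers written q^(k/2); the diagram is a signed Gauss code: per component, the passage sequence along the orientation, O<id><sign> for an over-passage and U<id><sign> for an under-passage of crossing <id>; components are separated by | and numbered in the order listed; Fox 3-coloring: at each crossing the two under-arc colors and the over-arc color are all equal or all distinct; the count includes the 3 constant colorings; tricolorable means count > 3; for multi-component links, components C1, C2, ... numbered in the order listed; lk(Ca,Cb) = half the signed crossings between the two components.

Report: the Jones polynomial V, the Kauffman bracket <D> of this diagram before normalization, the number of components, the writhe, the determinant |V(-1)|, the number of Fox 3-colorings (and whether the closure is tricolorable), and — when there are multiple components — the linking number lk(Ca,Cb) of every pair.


V(q) = -q^-2 + 2q^-1 - 2 + 4q - 4q^2 + 4q^3 - 3q^4 + 2q^5 - q^6
bracket: -A^-18 + 2A^-14 - 3A^-10 + 4A^-6 - 4A^-2 + 4A^2 - 2A^6 + 2A^10 - A^14, w = +2
1 component, writhe +2, over 10 crossings
det 23, colorings 3 of 3^10 — not tricolorable
observation: w = +2 shifts under R1 moves; the (-A^3)^(-2) factor cancels that in V


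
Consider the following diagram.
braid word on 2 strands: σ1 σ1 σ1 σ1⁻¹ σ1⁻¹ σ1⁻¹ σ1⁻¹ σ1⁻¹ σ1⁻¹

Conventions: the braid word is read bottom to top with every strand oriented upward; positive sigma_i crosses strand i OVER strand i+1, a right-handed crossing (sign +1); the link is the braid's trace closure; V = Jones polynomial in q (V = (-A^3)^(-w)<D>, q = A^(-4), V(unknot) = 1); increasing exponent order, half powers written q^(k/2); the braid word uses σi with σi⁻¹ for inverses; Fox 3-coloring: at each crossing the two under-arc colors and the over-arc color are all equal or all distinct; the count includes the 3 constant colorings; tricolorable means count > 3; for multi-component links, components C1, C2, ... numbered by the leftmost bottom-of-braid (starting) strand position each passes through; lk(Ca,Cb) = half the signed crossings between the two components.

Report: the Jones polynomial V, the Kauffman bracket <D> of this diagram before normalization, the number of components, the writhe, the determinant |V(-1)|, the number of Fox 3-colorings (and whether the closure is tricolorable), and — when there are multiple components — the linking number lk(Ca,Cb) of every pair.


V = -q^-4 + q^-3 + q^-1
<D> = -A^-5 - A^3 + A^7 (w = -3)
1 component over 9 crossings, w = -3
9 Fox colorings among 3^9, |V(-1)| = 3: tricolorable
why: |V(-1)| = 3: so tricolorable, since 3 divides 3


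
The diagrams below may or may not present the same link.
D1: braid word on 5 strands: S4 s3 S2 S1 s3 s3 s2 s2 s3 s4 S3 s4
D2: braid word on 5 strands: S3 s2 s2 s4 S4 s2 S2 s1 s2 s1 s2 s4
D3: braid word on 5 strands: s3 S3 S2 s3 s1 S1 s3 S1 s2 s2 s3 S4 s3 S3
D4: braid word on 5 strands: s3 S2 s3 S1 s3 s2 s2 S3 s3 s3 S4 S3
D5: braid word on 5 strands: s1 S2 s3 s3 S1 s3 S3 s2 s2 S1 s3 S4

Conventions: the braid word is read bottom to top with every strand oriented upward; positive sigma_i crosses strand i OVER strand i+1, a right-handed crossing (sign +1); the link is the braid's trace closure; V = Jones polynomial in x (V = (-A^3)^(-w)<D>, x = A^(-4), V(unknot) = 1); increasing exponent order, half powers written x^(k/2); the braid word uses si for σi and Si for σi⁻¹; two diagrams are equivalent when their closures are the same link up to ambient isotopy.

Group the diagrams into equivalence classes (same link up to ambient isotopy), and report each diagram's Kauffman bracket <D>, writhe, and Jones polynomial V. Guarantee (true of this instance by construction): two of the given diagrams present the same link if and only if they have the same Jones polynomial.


classes: {D1, D3, D4, D5} | {D2}
V(D1) = x - x^2 + 2x^3 - x^4 + x^5 - x^6  [12 crossings, <D> = -A^-12 + A^-8 - A^-4 + 2 - A^4 + A^8, w = +4]
V(D2) = x^2 + x^4 - x^5 + x^6 - x^7  (w +6, c 12, <D> = -A^-10 + A^-6 - A^-2 + A^2 + A^10)
D3 (bracket -A^-18 + A^-14 - A^-10 + 2A^-6 - A^-2 + A^2; 14 crossings at w = +2): V = x - x^2 + 2x^3 - x^4 + x^5 - x^6
D4 (bracket -A^-18 + A^-14 - A^-10 + 2A^-6 - A^-2 + A^2; 12 crossings at w = +2): V = x - x^2 + 2x^3 - x^4 + x^5 - x^6
V(D5) = x - x^2 + 2x^3 - x^4 + x^5 - x^6  (w +2, c 12, <D> = -A^-18 + A^-14 - A^-10 + 2A^-6 - A^-2 + A^2)
note: V(x) takes 2 values over 5 diagrams, fixing the grouping


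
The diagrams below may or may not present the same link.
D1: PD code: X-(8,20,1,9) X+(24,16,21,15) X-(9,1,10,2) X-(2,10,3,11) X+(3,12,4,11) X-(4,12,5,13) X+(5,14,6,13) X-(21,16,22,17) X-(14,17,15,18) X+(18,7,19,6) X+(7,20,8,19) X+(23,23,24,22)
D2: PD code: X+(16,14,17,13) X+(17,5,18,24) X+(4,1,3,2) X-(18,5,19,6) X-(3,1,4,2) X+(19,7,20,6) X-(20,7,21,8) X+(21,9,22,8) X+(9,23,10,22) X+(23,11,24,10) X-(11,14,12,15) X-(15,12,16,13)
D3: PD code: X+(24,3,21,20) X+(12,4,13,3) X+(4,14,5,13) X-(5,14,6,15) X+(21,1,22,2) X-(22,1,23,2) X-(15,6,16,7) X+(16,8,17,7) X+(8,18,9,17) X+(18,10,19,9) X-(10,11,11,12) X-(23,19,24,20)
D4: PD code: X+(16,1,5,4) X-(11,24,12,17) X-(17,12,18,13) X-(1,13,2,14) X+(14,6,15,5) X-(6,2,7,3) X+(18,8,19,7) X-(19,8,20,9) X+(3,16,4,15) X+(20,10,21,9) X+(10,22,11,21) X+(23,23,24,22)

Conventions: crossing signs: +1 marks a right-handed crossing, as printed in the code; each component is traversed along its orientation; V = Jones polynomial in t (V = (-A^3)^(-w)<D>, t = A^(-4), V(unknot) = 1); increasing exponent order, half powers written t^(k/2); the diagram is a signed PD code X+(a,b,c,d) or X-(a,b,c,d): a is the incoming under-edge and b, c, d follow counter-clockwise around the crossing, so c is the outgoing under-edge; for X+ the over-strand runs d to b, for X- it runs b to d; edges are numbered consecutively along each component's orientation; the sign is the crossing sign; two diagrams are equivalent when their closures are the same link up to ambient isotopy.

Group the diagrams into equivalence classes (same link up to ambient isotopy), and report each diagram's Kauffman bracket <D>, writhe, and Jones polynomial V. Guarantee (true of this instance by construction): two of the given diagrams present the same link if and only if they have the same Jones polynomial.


equivalence classes: {D1} | {D2, D3} | {D4}
D1 (bracket A^-4 + 2 + A^4; 12 crossings at w = 0): V = t^-1 + 2 + t
D2 (bracket -A^-14 - A^-10 + A^-6 + 2A^-2 + 2A^2 + A^6; 12 crossings at w = +2): V = 1 + 2t + 2t^2 + t^3 - t^4 - t^5
V(D3) = 1 + 2t + 2t^2 + t^3 - t^4 - t^5  (w +2, c 12, <D> = -A^-14 - A^-10 + A^-6 + 2A^-2 + 2A^2 + A^6)
V(D4) = t^-2 + 1 + t + t^2 + t^3 - t^4  [12 crossings, <D> = -A^-10 + A^-6 + A^-2 + A^2 + A^6 + A^14, w = +2]
key observation: 3 classes among 4 diagrams; unequal V(t) rules out equality


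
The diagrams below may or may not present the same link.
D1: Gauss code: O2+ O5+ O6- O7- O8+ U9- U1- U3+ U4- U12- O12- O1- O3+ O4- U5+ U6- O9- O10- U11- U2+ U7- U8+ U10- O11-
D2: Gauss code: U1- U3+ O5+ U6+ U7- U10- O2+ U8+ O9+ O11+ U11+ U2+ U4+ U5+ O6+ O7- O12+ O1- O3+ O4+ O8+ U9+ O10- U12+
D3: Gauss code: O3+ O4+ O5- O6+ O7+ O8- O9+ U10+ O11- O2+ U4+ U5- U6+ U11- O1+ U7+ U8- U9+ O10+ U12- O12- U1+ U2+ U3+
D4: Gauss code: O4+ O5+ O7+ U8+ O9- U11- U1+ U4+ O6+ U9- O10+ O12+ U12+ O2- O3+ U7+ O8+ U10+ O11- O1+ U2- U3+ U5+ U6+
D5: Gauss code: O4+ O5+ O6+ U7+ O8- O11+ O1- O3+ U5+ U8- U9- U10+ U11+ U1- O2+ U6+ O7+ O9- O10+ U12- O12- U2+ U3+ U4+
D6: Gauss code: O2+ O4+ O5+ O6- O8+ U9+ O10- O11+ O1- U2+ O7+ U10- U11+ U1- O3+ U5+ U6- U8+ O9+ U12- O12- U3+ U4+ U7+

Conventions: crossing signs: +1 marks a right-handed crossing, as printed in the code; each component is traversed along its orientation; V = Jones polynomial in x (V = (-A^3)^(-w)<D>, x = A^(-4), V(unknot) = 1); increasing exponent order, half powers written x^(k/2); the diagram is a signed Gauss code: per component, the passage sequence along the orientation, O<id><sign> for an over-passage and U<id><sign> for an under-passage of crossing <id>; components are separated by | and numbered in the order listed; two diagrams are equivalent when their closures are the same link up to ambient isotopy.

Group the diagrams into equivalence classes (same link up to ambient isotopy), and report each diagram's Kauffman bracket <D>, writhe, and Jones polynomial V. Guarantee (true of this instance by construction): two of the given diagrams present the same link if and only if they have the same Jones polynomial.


grouping into links: {D1} | {D2, D3, D4, D5, D6}
V(D1) = 1  (w -4, c 12, <D> = A^-12)
V(D2) = x - x^2 + 2x^3 - x^4 + x^5 - x^6  [12 crossings, <D> = -A^-6 + A^-2 - A^2 + 2A^6 - A^10 + A^14, w = +6]
D3 (bracket -A^-12 + A^-8 - A^-4 + 2 - A^4 + A^8; 12 crossings at w = +4): V = x - x^2 + 2x^3 - x^4 + x^5 - x^6
V(D4) = x - x^2 + 2x^3 - x^4 + x^5 - x^6  (w +6, c 12, <D> = -A^-6 + A^-2 - A^2 + 2A^6 - A^10 + A^14)
D5 (bracket -A^-12 + A^-8 - A^-4 + 2 - A^4 + A^8; 12 crossings at w = +4): V = x - x^2 + 2x^3 - x^4 + x^5 - x^6
V(D6) = x - x^2 + 2x^3 - x^4 + x^5 - x^6  [12 crossings, <D> = -A^-12 + A^-8 - A^-4 + 2 - A^4 + A^8, w = +4]
why: 2 classes among 6 diagrams; unequal V(x) rules out equality


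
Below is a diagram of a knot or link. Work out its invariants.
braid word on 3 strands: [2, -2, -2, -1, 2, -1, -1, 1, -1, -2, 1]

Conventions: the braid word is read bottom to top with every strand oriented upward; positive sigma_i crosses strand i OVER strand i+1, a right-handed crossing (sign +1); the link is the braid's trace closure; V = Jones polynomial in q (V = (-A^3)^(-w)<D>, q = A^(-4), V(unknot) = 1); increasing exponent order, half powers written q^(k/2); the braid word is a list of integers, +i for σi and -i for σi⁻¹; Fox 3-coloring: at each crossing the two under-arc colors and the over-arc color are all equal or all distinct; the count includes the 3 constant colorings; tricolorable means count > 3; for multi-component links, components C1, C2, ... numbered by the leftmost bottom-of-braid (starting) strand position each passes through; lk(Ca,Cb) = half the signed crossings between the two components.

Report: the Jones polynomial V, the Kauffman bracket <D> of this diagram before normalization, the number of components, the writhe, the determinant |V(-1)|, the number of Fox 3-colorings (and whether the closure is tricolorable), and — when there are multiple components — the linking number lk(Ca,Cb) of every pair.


Jones polynomial: V(q) = q^(-11/2) - q^(-9/2) + q^(-7/2) - 2q^(-5/2) + q^(-3/2) - 2q^(-1/2)
<D> = 2A^-7 - A^-3 + 2A - A^5 + A^9 - A^13; writhe -3
components 2, writhe -3 (11 crossings)
linking number lk(C1,C2) = 0
3-colorings: 3 of 3^11, det 8 — not tricolorable
note: det 8 = |V(-1)|; not divisible by 3, so not tricolorable


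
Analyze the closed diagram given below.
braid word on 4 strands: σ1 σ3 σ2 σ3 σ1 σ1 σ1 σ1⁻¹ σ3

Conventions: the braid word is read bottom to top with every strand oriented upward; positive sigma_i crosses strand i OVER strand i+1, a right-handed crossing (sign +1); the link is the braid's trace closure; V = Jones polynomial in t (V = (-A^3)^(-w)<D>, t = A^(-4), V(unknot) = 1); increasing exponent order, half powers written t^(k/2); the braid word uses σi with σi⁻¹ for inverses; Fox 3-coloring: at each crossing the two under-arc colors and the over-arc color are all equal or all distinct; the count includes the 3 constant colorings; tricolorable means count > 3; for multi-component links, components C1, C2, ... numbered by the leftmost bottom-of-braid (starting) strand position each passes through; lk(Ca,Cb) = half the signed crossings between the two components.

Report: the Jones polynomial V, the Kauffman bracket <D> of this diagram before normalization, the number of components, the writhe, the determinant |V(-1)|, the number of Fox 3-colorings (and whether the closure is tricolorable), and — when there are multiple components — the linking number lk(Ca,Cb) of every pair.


Jones polynomial: V(t) = t^2 + 2t^4 - 2t^5 + t^6 - 2t^7 + t^8
<D> = -A^-11 + 2A^-7 - A^-3 + 2A - 2A^5 - A^13; writhe +7
components 1, writhe +7 (9 crossings)
3-colorings: 27 of 3^9, det 9 — tricolorable
note: the word shrinks to σ1 σ3 σ2 σ3 σ1 σ1 σ3 after cancelling


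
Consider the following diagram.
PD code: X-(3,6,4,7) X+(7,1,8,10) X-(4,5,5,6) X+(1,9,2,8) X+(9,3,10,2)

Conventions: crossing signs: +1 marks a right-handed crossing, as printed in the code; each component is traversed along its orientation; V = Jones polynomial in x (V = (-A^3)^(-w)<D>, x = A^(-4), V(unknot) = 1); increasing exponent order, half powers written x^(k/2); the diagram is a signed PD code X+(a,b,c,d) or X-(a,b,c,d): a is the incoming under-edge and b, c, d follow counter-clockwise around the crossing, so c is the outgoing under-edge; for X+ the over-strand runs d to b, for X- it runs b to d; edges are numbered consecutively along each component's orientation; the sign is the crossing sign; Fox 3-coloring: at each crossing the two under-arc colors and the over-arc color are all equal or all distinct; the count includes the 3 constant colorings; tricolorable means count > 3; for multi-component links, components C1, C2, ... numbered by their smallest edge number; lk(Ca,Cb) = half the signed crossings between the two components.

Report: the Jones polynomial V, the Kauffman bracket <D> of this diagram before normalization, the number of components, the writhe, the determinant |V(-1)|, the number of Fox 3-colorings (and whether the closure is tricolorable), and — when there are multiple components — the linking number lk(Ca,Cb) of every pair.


V(x) = x + x^3 - x^4
bracket: A^-13 - A^-9 - A^-1, w = +1
1 component, writhe +1, over 5 crossings
det 3, colorings 9 of 3^5 — tricolorable
observation: V spans 3 powers of x: at least 3 crossings in any diagram


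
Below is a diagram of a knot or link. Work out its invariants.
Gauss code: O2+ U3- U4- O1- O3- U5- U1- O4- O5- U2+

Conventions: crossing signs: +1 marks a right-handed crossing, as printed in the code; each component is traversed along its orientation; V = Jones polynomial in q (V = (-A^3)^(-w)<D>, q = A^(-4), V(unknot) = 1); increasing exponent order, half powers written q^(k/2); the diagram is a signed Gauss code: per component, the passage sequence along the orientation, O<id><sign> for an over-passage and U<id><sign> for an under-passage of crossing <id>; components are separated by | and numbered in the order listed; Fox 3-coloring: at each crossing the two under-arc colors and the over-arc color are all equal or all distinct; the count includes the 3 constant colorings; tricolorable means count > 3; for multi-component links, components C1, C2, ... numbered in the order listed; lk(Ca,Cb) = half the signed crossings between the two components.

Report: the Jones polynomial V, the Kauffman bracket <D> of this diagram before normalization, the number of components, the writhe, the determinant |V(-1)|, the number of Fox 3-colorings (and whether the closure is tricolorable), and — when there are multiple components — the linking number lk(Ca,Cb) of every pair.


Jones polynomial: V(q) = -q^-4 + q^-3 + q^-1
<D> = -A^-5 - A^3 + A^7; writhe -3
components 1, writhe -3 (5 crossings)
3-colorings: 9 of 3^5, det 3 — tricolorable
note: |V(-1)| = 3: so tricolorable, since 3 divides 3


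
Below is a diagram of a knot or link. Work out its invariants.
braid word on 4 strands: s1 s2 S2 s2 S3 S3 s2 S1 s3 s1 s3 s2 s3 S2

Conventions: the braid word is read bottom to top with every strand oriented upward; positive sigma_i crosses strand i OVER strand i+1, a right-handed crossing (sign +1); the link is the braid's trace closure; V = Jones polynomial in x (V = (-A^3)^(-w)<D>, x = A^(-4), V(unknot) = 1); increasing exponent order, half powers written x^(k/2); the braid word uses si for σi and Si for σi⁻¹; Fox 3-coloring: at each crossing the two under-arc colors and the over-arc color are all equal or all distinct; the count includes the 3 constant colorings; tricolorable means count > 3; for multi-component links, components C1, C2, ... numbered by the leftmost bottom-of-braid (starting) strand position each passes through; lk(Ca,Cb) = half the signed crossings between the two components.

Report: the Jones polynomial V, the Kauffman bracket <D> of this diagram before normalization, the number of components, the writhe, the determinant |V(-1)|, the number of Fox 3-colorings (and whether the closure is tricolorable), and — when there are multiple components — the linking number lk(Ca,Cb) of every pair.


V(x) = -x^(1/2) + x^(3/2) - x^(5/2) - x^(9/2)
bracket: -A^-6 - A^2 + A^6 - A^10, w = +4
2 components, writhe +4, over 14 crossings
lk(C1,C2) = +2
det 4, colorings 3 of 3^14 — not tricolorable
observation: the word shrinks to σ1 σ2 σ3⁻¹ σ3⁻¹ σ2 σ1⁻¹ σ3 σ1 σ3 σ2 σ3 σ2⁻¹ after cancelling


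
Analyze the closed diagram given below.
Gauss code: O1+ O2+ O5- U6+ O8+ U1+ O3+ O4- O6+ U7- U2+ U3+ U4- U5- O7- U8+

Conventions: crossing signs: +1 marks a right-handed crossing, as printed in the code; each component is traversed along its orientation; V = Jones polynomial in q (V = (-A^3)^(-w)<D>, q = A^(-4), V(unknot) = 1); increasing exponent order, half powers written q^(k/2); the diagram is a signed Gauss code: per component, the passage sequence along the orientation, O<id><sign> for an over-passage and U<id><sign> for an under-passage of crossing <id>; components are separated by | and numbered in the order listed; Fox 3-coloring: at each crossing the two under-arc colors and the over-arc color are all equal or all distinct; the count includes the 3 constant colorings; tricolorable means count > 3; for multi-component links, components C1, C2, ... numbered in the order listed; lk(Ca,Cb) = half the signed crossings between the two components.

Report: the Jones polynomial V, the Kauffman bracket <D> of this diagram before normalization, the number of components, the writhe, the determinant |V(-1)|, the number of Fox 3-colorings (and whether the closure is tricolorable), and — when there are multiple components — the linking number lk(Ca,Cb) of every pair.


Jones polynomial: V(q) = q + q^3 - q^4
<D> = -A^-10 + A^-6 + A^2; writhe +2
components 1, writhe +2 (8 crossings)
3-colorings: 9 of 3^8, det 3 — tricolorable
note: w = +2 (over 8 crossings) is diagram-only; (-A^3)^(-2) removes it from V


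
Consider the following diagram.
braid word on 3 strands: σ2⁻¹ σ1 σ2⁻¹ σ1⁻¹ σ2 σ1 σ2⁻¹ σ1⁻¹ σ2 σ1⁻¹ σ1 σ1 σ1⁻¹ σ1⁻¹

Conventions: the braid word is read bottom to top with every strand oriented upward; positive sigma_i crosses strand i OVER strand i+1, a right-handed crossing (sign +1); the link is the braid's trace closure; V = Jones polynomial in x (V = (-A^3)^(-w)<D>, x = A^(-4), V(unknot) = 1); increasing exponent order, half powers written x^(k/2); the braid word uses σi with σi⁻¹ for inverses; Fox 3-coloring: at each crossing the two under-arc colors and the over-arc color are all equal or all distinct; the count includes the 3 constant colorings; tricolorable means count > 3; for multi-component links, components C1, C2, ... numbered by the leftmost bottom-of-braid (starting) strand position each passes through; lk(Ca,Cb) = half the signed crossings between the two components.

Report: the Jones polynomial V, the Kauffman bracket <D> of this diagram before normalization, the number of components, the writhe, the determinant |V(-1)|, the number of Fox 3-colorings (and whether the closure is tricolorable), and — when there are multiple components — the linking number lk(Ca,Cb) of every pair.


V = -x^-5 + x^-4 - x^-3 + 2x^-2 - x^-1 + 2 - x
<D> = -A^-10 + 2A^-6 - A^-2 + 2A^2 - A^6 + A^10 - A^14 (w = -2)
1 component over 14 crossings, w = -2
9 Fox colorings among 3^14, |V(-1)| = 9: tricolorable
why: the word shrinks to σ2⁻¹ σ1 σ2⁻¹ σ1⁻¹ σ2 σ1 σ2⁻¹ σ1⁻¹ σ2 σ1⁻¹ after cancelling


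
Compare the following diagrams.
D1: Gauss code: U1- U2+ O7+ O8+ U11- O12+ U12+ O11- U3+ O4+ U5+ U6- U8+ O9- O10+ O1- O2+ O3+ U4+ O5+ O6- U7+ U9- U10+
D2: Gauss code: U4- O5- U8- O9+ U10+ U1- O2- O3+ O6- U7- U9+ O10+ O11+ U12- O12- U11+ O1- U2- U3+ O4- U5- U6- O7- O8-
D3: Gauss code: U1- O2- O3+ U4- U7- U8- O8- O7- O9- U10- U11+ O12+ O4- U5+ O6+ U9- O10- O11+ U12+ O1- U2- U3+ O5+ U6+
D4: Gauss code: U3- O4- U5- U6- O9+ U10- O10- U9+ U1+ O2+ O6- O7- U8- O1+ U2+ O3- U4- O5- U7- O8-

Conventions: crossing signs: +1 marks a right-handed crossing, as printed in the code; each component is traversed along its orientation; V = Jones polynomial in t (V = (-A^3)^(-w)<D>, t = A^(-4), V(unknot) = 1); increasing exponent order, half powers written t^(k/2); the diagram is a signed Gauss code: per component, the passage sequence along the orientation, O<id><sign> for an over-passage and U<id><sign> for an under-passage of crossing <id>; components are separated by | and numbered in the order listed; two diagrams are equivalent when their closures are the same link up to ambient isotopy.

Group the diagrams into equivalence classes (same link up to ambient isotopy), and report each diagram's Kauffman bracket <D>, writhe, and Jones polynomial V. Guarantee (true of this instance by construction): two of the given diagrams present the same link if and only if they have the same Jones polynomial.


equivalence classes: {D1} | {D2, D4} | {D3}
D1 (bracket -A^-4 + 1 + A^8; 12 crossings at w = +4): V = t + t^3 - t^4
V(D2) = -t^-6 + t^-5 - t^-4 + 2t^-3 - t^-2 + t^-1  [12 crossings, <D> = A^-8 - A^-4 + 2 - A^4 + A^8 - A^12, w = -4]
V(D3) = 1  [12 crossings, <D> = A^-6, w = -2]
D4 (bracket A^-8 - A^-4 + 2 - A^4 + A^8 - A^12; 10 crossings at w = -4): V = -t^-6 + t^-5 - t^-4 + 2t^-3 - t^-2 + t^-1
observation: V(t) takes 3 values over 4 diagrams, fixing the grouping


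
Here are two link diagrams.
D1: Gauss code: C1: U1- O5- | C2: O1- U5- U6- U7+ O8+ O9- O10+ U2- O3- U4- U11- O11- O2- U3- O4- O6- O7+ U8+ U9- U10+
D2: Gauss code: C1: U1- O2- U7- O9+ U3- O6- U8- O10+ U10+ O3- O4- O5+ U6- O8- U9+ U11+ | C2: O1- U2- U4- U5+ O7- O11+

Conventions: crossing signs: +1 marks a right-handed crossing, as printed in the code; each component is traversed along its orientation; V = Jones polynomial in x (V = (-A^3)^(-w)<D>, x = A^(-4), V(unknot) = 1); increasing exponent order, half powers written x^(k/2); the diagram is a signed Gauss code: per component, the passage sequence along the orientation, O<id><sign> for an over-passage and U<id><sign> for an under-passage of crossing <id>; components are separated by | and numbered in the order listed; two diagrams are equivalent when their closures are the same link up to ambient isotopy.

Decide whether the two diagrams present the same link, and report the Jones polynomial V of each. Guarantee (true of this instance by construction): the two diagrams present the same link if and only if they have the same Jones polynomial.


same link: yes
V(D1) = x^(-13/2) - x^(-11/2) + x^(-9/2) - 2x^(-7/2) - x^(-3/2)  [11 crossings, <D> = A^-9 + 2A^-1 - A^3 + A^7 - A^11, w = -5]
D2 (bracket A^-3 + 2A^5 - A^9 + A^13 - A^17; 11 crossings at w = -3): V = x^(-13/2) - x^(-11/2) + x^(-9/2) - 2x^(-7/2) - x^(-3/2)
note: Reidemeister moves carry D1 (11 crossings) to D2 (11)


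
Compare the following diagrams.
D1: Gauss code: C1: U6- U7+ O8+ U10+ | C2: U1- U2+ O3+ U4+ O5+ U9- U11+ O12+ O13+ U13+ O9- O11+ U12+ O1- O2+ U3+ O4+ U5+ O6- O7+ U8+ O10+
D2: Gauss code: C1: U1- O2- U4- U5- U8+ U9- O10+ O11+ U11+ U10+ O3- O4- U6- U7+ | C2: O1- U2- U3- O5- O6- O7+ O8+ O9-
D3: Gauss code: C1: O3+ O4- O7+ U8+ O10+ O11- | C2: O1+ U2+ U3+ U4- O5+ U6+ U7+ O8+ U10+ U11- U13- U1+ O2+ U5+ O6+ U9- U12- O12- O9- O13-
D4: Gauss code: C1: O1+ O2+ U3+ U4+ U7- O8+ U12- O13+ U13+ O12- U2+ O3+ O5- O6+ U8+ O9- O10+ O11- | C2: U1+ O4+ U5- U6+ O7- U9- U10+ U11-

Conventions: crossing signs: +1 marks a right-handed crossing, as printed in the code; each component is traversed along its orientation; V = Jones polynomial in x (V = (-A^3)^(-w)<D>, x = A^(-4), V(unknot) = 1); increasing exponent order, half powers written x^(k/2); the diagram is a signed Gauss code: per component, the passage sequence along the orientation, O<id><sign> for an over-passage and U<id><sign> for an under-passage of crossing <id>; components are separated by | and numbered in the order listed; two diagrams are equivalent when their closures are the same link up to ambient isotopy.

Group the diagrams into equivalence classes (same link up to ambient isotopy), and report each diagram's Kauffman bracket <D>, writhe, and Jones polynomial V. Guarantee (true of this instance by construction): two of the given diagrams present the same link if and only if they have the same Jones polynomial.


grouping into links: {D1, D3} | {D2} | {D4}
V(D1) = -x^(3/2) - 2x^(7/2) + x^(9/2) - x^(11/2) + x^(13/2)  (w +7, c 13, <D> = -A^-5 + A^-1 - A^3 + 2A^7 + A^15)
D2 (bracket A^-3 + A^5 - A^9 + A^13; 11 crossings at w = -3): V = -x^(-11/2) + x^(-9/2) - x^(-7/2) - x^(-3/2)
V(D3) = -x^(3/2) - 2x^(7/2) + x^(9/2) - x^(11/2) + x^(13/2)  [13 crossings, <D> = -A^-17 + A^-13 - A^-9 + 2A^-5 + A^3, w = +3]
D4 (bracket -A^-9 + A^-1 + A^3 + A^7; 13 crossings at w = +3): V = -x^(1/2) - x^(3/2) - x^(5/2) + x^(9/2)
key observation: 3 classes among 4 diagrams; unequal V(x) rules out equality


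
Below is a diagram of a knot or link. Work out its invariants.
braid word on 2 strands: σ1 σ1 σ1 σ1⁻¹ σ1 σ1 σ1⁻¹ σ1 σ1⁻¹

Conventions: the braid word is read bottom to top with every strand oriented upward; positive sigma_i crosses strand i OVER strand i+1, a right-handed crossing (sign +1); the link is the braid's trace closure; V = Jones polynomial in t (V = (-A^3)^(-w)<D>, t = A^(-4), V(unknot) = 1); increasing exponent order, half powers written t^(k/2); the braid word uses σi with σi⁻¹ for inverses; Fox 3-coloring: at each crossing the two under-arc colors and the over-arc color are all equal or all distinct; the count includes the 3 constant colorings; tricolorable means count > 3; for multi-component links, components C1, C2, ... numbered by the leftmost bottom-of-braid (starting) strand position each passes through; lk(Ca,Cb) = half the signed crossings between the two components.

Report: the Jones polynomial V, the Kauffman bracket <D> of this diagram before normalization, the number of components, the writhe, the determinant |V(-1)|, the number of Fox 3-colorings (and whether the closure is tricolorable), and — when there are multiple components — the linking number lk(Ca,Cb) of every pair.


V = t + t^3 - t^4
<D> = A^-7 - A^-3 - A^5 (w = +3)
1 component over 9 crossings, w = +3
9 Fox colorings among 3^9, |V(-1)| = 3: tricolorable
why: |V(-1)| = 3: so tricolorable, since 3 divides 3


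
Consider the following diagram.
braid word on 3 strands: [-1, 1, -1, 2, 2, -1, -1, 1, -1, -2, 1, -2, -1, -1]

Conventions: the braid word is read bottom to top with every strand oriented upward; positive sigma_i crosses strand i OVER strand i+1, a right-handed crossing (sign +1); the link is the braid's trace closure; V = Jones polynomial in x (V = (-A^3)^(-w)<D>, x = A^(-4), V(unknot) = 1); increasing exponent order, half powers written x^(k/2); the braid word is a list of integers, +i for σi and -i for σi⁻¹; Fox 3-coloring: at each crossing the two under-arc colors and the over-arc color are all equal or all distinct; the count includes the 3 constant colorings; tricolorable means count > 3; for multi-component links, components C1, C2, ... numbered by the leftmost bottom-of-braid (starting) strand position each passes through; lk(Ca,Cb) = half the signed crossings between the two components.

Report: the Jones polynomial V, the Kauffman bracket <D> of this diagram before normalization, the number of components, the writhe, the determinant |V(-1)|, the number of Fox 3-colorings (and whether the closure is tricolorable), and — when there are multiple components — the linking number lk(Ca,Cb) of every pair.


V = -x^-8 + 2x^-7 - 4x^-6 + 5x^-5 - 5x^-4 + 6x^-3 - 4x^-2 + 3x^-1 - 1
<D> = -A^-12 + 3A^-8 - 4A^-4 + 6 - 5A^4 + 5A^8 - 4A^12 + 2A^16 - A^20 (w = -4)
1 component over 14 crossings, w = -4
3 Fox colorings among 3^14, |V(-1)| = 31: not tricolorable
why: det 31 = |V(-1)|; not divisible by 3, so not tricolorable


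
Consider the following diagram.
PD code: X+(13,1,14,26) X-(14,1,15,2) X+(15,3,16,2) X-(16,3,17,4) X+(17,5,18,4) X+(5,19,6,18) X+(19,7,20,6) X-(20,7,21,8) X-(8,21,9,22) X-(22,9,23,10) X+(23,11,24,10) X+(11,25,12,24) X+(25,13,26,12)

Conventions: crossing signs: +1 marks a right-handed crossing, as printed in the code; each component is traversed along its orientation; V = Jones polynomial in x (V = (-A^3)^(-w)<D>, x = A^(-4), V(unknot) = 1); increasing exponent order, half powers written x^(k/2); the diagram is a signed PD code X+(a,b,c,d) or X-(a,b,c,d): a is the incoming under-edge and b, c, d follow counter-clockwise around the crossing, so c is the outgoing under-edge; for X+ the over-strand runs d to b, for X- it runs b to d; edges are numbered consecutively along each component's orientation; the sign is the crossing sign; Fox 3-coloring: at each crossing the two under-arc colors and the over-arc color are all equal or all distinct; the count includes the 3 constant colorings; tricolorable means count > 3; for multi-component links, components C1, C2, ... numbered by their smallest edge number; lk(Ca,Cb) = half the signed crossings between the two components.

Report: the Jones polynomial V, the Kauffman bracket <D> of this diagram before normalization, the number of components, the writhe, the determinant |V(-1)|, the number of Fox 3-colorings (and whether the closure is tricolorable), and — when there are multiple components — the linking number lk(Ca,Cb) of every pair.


Jones polynomial: V(x) = x + x^3 - x^4
<D> = A^-7 - A^-3 - A^5; writhe +3
components 1, writhe +3 (13 crossings)
3-colorings: 9 of 3^13, det 3 — tricolorable
note: w = +3 (over 13 crossings) is diagram-only; (-A^3)^(-3) removes it from V


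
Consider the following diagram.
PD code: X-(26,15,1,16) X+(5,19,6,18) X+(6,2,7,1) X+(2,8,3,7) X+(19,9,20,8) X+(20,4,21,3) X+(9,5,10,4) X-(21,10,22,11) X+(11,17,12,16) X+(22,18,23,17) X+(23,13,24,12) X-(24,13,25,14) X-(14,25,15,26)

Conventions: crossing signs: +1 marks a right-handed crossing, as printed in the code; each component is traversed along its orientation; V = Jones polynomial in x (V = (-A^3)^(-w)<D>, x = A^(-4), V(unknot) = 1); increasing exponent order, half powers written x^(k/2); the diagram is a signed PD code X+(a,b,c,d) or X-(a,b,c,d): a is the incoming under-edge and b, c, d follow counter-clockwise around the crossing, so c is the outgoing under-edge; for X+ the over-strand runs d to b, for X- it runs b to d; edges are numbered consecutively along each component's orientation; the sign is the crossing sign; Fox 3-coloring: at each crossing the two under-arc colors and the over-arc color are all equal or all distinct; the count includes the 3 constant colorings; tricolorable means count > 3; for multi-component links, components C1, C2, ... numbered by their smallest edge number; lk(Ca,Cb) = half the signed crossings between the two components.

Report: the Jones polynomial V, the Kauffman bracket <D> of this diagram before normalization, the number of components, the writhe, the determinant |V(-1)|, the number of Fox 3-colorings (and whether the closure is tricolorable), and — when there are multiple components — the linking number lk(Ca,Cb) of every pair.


Jones polynomial: V(x) = x - x^2 + 2x^3 - x^4 + x^5 - x^6
<D> = A^-9 - A^-5 + A^-1 - 2A^3 + A^7 - A^11; writhe +5
components 1, writhe +5 (13 crossings)
3-colorings: 3 of 3^13, det 7 — not tricolorable
note: |V(-1)| = 7: so not tricolorable, since 3 does not divide 7


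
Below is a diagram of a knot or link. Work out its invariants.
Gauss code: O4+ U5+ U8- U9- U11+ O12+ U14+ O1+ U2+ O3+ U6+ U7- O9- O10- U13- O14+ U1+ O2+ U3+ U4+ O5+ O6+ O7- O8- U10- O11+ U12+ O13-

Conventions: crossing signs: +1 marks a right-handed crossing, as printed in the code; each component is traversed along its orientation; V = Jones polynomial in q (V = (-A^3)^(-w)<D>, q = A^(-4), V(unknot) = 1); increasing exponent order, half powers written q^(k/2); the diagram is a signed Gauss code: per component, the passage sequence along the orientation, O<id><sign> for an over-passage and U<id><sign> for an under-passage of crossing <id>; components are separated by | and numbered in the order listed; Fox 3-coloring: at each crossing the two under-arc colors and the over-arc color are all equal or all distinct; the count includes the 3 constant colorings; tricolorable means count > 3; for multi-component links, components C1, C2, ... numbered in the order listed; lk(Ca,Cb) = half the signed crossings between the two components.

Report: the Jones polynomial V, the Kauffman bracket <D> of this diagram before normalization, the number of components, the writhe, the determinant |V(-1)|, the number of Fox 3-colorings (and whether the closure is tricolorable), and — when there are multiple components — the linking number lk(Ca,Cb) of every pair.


V = 1 - q + 3q^2 - 3q^3 + 3q^4 - 4q^5 + 3q^6 - 2q^7 + q^8
<D> = A^-20 - 2A^-16 + 3A^-12 - 4A^-8 + 3A^-4 - 3 + 3A^4 - A^8 + A^12 (w = +4)
1 component over 14 crossings, w = +4
9 Fox colorings among 3^14, |V(-1)| = 21: tricolorable
why: the span of V is 8, forcing >= 8 crossings in any diagram


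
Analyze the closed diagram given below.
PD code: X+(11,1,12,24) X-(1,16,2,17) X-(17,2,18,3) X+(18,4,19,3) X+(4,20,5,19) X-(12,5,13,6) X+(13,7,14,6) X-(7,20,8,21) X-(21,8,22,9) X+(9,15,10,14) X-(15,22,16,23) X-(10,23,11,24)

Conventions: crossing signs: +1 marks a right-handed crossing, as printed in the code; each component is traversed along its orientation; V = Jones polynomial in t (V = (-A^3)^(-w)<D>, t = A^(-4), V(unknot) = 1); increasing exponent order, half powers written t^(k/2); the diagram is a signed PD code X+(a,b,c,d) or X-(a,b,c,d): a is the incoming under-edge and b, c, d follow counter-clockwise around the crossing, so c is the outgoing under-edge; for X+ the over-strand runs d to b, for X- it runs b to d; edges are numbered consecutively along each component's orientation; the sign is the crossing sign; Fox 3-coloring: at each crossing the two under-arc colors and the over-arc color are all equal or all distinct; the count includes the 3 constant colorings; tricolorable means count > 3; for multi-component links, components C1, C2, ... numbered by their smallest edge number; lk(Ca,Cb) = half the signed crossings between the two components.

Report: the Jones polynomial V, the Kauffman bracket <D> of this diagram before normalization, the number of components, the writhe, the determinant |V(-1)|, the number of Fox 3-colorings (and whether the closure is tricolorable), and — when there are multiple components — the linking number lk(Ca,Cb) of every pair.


V(t) = -t^-4 + t^-3 + t^-1
bracket: A^-2 + A^6 - A^10, w = -2
1 component, writhe -2, over 12 crossings
det 3, colorings 9 of 3^12 — tricolorable
observation: det 3 = |V(-1)|; divisible by 3, so tricolorable
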